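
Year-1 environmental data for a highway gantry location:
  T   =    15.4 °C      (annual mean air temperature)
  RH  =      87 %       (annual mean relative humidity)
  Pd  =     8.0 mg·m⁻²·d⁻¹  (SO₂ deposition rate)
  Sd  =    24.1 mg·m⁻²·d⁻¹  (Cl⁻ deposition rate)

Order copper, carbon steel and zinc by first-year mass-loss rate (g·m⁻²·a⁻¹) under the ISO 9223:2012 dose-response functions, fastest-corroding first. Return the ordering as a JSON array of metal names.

copper: f(T) = -0.080·(T−10) [T>10 °C] = -0.4320
  Pd branch = 0.0053·Pd^0.26·e^(0.059·RH+f) = 1.002 μm/a
  Sd branch = 0.01025·Sd^0.27·e^(0.036·RH+0.049·T) = 1.18 μm/a
  sum: 1.002 + 1.18 → r_corr = 2.181 μm/a
  mass loss = 2.181 μm/a × 8.96 g/cm³ = 19.55 g·m⁻²·a⁻¹
carbon steel: T>10 °C ⇒ hinge -0.054·(15.4−10) = -0.2916
  SO₂ term: 1.77·8.0^0.52·exp(0.02·87-0.2916) = 22.21
  Sd branch = 0.102·Sd^0.62·e^(0.033·RH+0.04·T) = 23.98 μm/a
  r_corr = 22.21 + 23.98 = 46.19 μm/a
  mass loss = 46.19 μm/a × 7.85 g/cm³ = 362.6 g·m⁻²·a⁻¹
zinc: temperature factor f = -0.071·(5.4) = -0.3834
  Pd branch = 0.0129·Pd^0.44·e^(0.046·RH+f) = 1.201 μm/a
  Cl⁻ term: 0.0175·24.1^0.57·exp(0.008·87+0.085·15.4) = 0.7972
  r_corr = 1.201 + 0.7972 = 1.998 μm/a
  mass loss = 1.998 μm/a × 7.14 g/cm³ = 14.27 g·m⁻²·a⁻¹
Ordering by g·m⁻²·a⁻¹: carbon steel (363) > copper (19.5) > zinc (14.3)

["carbon steel", "copper", "zinc"]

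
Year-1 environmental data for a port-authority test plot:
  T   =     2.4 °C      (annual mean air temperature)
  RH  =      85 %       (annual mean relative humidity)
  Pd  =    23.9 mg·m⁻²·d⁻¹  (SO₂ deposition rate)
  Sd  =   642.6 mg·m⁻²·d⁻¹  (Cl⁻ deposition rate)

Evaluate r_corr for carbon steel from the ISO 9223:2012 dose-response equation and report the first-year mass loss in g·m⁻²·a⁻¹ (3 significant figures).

r_corr = 929 g·m⁻²·a⁻¹

carbon steel: f(T) = +0.150·(T−10) [T≤10 °C] = -1.1400
  SO₂ term: 1.77·23.9^0.52·exp(0.02·85-1.1400) = 16.14
  Cl⁻ term: 0.102·642.6^0.62·exp(0.033·85+0.04·2.4) = 102.2
  sum: 16.14 + 102.2 → r_corr = 118.3 μm/a
Convert to mass loss: 118.3 μm/a × 7.85 g/cm³ = 928.9 g·m⁻²·a⁻¹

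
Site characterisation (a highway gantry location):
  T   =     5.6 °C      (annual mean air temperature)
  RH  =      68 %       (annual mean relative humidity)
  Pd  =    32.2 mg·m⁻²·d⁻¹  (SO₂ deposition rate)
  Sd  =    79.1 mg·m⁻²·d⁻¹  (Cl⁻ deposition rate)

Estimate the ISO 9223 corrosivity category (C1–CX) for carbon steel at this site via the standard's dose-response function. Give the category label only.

C3

carbon steel: T≤10 °C ⇒ hinge +0.150·(5.6−10) = -0.6600
  Pd branch = 1.77·Pd^0.52·e^(0.02·RH+f) = 21.68 μm/a
  Sd branch = 0.102·Sd^0.62·e^(0.033·RH+0.04·T) = 18.08 μm/a
  r_corr = 21.68 + 18.08 = 39.76 μm/a
ISO 9223 Table 2 (carbon steel): 25 < 39.8 ≤ 50 μm/a ⇒ C3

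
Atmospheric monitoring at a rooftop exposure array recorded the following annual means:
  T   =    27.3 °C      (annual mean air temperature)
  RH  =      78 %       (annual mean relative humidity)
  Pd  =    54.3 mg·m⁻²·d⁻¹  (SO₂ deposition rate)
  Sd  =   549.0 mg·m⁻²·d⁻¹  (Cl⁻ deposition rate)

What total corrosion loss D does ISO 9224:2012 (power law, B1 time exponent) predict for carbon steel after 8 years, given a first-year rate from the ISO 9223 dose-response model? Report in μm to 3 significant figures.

carbon steel: T>10 °C ⇒ hinge -0.054·(27.3−10) = -0.9342
  SO₂ term: 1.77·54.3^0.52·exp(0.02·78-0.9342) = 26.42
  Cl⁻ term: 0.102·549.0^0.62·exp(0.033·78+0.04·27.3) = 199.2
  sum: 26.42 + 199.2 → r_corr = 225.6 μm/a
ISO 9224: D(t) = r_corr · t^b with b = 0.523 (carbon steel, B1)
  D(8) = 225.6 × 8^0.523 = 225.6 × 2.967 = 669.4 μm

D(8) = 669 μm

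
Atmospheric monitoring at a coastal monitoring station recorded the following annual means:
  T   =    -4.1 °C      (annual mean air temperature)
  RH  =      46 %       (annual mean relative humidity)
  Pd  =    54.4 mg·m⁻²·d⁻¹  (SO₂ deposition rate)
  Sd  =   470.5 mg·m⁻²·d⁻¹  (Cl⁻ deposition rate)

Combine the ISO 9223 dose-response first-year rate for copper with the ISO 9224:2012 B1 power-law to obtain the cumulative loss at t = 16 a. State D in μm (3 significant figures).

D(16) = 1.71 μm

copper: temperature factor f = +0.126·(-14.1) = -1.7766
  SO₂ term: 0.0053·54.4^0.26·exp(0.059·46-1.7766) = 0.03825
  Cl⁻ term: 0.01025·470.5^0.27·exp(0.036·46+0.049·-4.1) = 0.2313
  r_corr = 0.03825 + 0.2313 = 0.2696 μm/a
Power-law: D(16) = r_corr · 16^0.667
  D(16) = 0.2696 × 16^0.667 = 0.2696 × 6.355 = 1.713 μm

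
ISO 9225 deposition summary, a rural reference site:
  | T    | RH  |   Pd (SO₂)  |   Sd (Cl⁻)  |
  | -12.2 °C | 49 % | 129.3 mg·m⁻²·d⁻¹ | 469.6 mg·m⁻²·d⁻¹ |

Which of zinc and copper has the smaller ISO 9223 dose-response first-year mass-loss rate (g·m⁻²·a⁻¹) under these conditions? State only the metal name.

copper

zinc: temperature factor f = +0.038·(-22.2) = -0.8436
  Pd branch = 0.0129·Pd^0.44·e^(0.046·RH+f) = 0.449 μm/a
  Sd branch = 0.0175·Sd^0.57·e^(0.008·RH+0.085·T) = 0.3061 μm/a
  sum: 0.449 + 0.3061 → r_corr = 0.755 μm/a
  mass loss = 0.755 μm/a × 7.14 g/cm³ = 5.391 g·m⁻²·a⁻¹
copper: f(T) = +0.126·(T−10) [T≤10 °C] = -2.7972
  SO₂ term: 0.0053·129.3^0.26·exp(0.059·49-2.7972) = 0.02061
  Cl⁻ term: 0.01025·469.6^0.27·exp(0.036·49+0.049·-12.2) = 0.1732
  sum: 0.02061 + 0.1732 → r_corr = 0.1938 μm/a
  mass loss = 0.1938 μm/a × 8.96 g/cm³ = 1.737 g·m⁻²·a⁻¹
Ordering by g·m⁻²·a⁻¹: zinc (5.39) > copper (1.74)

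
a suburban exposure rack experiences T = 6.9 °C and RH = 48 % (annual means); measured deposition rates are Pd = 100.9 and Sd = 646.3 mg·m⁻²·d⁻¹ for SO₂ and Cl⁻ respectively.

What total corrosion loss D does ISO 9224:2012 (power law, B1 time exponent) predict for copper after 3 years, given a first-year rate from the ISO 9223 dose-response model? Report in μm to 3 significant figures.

copper: temperature factor f = +0.126·(-3.1) = -0.3906
  Pd branch = 0.0053·Pd^0.26·e^(0.059·RH+f) = 0.2021 μm/a
  Cl⁻ term: 0.01025·646.3^0.27·exp(0.036·48+0.049·6.9) = 0.4643
  sum: 0.2021 + 0.4643 → r_corr = 0.6664 μm/a
Power-law: D(3) = r_corr · 3^0.667
  D(3) = 0.6664 × 3^0.667 = 0.6664 × 2.081 = 1.387 μm

D(3) = 1.39 μm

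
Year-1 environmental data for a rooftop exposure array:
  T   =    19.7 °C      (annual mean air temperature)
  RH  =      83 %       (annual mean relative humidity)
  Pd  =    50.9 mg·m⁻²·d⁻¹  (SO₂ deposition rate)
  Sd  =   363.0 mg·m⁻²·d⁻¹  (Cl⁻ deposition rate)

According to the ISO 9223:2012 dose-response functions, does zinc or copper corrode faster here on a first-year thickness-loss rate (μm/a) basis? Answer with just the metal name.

zinc

zinc: f(T) = -0.071·(T−10) [T>10 °C] = -0.6887
  Pd branch = 0.0129·Pd^0.44·e^(0.046·RH+f) = 1.662 μm/a
  Cl⁻ term: 0.0175·363.0^0.57·exp(0.008·83+0.085·19.7) = 5.221
  sum: 1.662 + 5.221 → r_corr = 6.883 μm/a
copper: temperature factor f = -0.080·(9.7) = -0.7760
  SO₂ term: 0.0053·50.9^0.26·exp(0.059·83-0.7760) = 0.9073
  Cl⁻ term: 0.01025·363.0^0.27·exp(0.036·83+0.049·19.7) = 2.623
  sum: 0.9073 + 2.623 → r_corr = 3.53 μm/a
Ordering by μm/a: zinc (6.88) > copper (3.53)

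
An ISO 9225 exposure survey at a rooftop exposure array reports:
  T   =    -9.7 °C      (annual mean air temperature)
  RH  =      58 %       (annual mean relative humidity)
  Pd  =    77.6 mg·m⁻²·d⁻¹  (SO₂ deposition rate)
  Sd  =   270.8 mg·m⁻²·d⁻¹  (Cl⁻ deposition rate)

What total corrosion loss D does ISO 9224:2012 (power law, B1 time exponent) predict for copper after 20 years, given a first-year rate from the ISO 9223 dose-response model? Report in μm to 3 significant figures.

copper: temperature factor f = +0.126·(-19.7) = -2.4822
  SO₂ term: 0.0053·77.6^0.26·exp(0.059·58-2.4822) = 0.04205
  Cl⁻ term: 0.01025·270.8^0.27·exp(0.036·58+0.049·-9.7) = 0.2333
  sum: 0.04205 + 0.2333 → r_corr = 0.2754 μm/a
ISO 9224: D(t) = r_corr · t^b with b = 0.667 (copper, B1)
  D(20) = 0.2754 × 20^0.667 = 0.2754 × 7.375 = 2.031 μm

D(20) = 2.03 μm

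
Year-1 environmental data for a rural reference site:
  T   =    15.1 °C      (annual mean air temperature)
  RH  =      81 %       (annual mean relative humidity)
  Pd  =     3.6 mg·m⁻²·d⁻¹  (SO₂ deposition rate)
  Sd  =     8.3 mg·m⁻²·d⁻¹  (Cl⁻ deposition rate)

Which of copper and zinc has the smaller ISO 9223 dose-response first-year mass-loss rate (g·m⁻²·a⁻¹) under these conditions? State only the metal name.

zinc

copper: T>10 °C ⇒ hinge -0.080·(15.1−10) = -0.4080
  SO₂ term: 0.0053·3.6^0.26·exp(0.059·81-0.4080) = 0.5851
  Sd branch = 0.01025·Sd^0.27·e^(0.036·RH+0.049·T) = 0.7024 μm/a
  sum: 0.5851 + 0.7024 → r_corr = 1.288 μm/a
  mass loss = 1.288 μm/a × 8.96 g/cm³ = 11.54 g·m⁻²·a⁻¹
zinc: f(T) = -0.071·(T−10) [T>10 °C] = -0.3621
  SO₂ term: 0.0129·3.6^0.44·exp(0.046·81-0.3621) = 0.6551
  Cl⁻ term: 0.0175·8.3^0.57·exp(0.008·81+0.085·15.1) = 0.4034
  sum: 0.6551 + 0.4034 → r_corr = 1.058 μm/a
  mass loss = 1.058 μm/a × 7.14 g/cm³ = 7.558 g·m⁻²·a⁻¹
Ordering by g·m⁻²·a⁻¹: copper (11.5) > zinc (7.56)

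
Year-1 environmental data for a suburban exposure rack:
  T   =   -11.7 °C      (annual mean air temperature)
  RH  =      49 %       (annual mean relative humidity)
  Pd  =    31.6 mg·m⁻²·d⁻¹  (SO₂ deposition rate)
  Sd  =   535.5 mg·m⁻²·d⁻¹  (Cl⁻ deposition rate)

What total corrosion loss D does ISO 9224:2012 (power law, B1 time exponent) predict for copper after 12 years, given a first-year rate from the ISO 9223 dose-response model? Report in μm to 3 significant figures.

D(12) = 1.04 μm

copper: f(T) = +0.126·(T−10) [T≤10 °C] = -2.7342
  sulphur-dioxide contribution → 0.01522 μm/a
  chloride contribution → 0.1839 μm/a
  ⇒ r_corr(copper) = 0.1991 μm/a
ISO 9224: D(t) = r_corr · t^b with b = 0.667 (copper, B1)
  D(12) = 0.1991 × 12^0.667 = 0.1991 × 5.246 = 1.045 μm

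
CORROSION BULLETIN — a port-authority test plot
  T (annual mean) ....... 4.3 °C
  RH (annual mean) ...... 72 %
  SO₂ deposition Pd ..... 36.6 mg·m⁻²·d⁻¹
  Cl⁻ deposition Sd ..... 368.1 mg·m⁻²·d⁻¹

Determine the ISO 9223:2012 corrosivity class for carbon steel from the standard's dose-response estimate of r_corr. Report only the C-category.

C4

carbon steel: temperature factor f = +0.150·(-5.7) = -0.8550
  Pd branch = 1.77·Pd^0.52·e^(0.02·RH+f) = 20.66 μm/a
  Cl⁻ term: 0.102·368.1^0.62·exp(0.033·72+0.04·4.3) = 50.83
  r_corr = 20.66 + 50.83 = 71.48 μm/a
ISO 9223 Table 2 (carbon steel): 50 < 71.5 ≤ 80 μm/a ⇒ C4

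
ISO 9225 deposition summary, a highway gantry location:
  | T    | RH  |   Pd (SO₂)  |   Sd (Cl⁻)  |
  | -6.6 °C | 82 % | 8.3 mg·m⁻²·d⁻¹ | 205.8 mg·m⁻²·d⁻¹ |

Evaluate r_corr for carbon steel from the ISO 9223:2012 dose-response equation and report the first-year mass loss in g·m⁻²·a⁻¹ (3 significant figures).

carbon steel: f(T) = +0.150·(T−10) [T≤10 °C] = -2.4900
  sulphur-dioxide contribution → 2.274 μm/a
  chloride contribution → 31.88 μm/a
  ⇒ r_corr(carbon steel) = 34.15 μm/a
Convert to mass loss: 34.15 μm/a × 7.85 g/cm³ = 268.1 g·m⁻²·a⁻¹

r_corr = 268 g·m⁻²·a⁻¹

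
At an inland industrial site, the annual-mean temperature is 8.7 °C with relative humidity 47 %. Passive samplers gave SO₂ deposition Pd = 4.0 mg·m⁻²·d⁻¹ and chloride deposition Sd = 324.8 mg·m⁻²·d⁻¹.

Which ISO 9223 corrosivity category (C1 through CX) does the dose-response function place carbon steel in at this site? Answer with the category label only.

C3

carbon steel: f(T) = +0.150·(T−10) [T≤10 °C] = -0.1950
  SO₂ term: 1.77·4.0^0.52·exp(0.02·47-0.1950) = 7.666
  Cl⁻ term: 0.102·324.8^0.62·exp(0.033·47+0.04·8.7) = 24.58
  sum: 7.666 + 24.58 → r_corr = 32.24 μm/a
32.2 μm/a falls in (25, 50] for carbon steel → category C3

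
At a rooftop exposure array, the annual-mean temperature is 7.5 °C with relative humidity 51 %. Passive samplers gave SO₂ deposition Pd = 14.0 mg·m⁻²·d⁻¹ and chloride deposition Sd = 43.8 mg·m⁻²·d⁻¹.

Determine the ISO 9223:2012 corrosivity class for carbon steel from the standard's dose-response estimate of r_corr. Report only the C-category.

C2

carbon steel: temperature factor f = +0.150·(-2.5) = -0.3750
  Pd branch = 1.77·Pd^0.52·e^(0.02·RH+f) = 13.31 μm/a
  Sd branch = 0.102·Sd^0.62·e^(0.033·RH+0.04·T) = 7.718 μm/a
  r_corr = 13.31 + 7.718 = 21.03 μm/a
ISO 9223 Table 2 (carbon steel): 1.3 < 21 ≤ 25 μm/a ⇒ C2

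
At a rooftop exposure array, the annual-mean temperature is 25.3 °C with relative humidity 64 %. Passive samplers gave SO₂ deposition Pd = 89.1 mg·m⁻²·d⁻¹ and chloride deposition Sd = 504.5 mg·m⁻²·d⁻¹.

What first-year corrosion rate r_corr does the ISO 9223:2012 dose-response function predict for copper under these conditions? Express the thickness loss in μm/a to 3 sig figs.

r_corr = 2.12 μm/a

copper: T>10 °C ⇒ hinge -0.080·(25.3−10) = -1.2240
  sulphur-dioxide contribution → 0.2186 μm/a
  chloride contribution → 1.903 μm/a
  total first-year rate 2.122 μm/a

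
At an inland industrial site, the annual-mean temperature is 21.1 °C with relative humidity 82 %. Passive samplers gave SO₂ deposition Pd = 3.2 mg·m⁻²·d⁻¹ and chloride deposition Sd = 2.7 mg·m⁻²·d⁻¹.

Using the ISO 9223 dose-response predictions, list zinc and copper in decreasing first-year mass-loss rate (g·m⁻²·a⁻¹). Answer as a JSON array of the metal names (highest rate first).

["copper", "zinc"]

zinc: T>10 °C ⇒ hinge -0.071·(21.1−10) = -0.7881
  sulphur-dioxide contribution → 0.4254 μm/a
  chloride contribution → 0.357 μm/a
  total first-year rate 0.7824 μm/a
  mass loss = 0.7824 μm/a × 7.14 g/cm³ = 5.586 g·m⁻²·a⁻¹
copper: T>10 °C ⇒ hinge -0.080·(21.1−10) = -0.8880
  sulphur-dioxide contribution → 0.3725 μm/a
  chloride contribution → 0.7215 μm/a
  total first-year rate 1.094 μm/a
  mass loss = 1.094 μm/a × 8.96 g/cm³ = 9.802 g·m⁻²·a⁻¹
Ordering by g·m⁻²·a⁻¹: copper (9.8) > zinc (5.59)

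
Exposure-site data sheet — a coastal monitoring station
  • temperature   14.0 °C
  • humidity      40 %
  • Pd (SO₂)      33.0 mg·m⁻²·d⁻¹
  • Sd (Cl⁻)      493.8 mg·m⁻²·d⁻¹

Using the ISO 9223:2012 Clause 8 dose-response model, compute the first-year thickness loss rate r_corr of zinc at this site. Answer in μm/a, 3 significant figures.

r_corr = 3.00 μm/a

zinc: f(T) = -0.071·(T−10) [T>10 °C] = -0.2840
  SO₂ term: 0.0129·33.0^0.44·exp(0.046·40-0.2840) = 0.2848
  Sd branch = 0.0175·Sd^0.57·e^(0.008·RH+0.085·T) = 2.717 μm/a
  r_corr = 0.2848 + 2.717 = 3.002 μm/a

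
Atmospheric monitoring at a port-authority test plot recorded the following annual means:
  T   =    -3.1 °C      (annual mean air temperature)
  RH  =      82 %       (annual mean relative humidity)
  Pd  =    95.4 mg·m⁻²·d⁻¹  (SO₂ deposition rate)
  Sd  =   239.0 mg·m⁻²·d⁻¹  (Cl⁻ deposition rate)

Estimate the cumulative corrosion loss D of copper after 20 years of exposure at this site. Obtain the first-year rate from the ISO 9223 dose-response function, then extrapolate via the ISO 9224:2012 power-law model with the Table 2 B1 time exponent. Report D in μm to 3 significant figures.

copper: T≤10 °C ⇒ hinge +0.126·(-3.1−10) = -1.6506
  sulphur-dioxide contribution → 0.42 μm/a
  chloride contribution → 0.7395 μm/a
  ⇒ r_corr(copper) = 1.16 μm/a
ISO 9224: D(t) = r_corr · t^b with b = 0.667 (copper, B1)
  D(20) = 1.16 × 20^0.667 = 1.16 × 7.375 = 8.552 μm

D(20) = 8.55 μm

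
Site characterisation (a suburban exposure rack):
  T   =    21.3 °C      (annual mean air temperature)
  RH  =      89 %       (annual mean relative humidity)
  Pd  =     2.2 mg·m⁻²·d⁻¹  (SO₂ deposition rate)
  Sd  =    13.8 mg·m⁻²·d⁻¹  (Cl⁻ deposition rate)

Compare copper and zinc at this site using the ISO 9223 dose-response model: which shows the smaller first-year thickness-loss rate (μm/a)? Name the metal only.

zinc

copper: temperature factor f = -0.080·(11.3) = -0.9040
  Pd branch = 0.0053·Pd^0.26·e^(0.059·RH+f) = 0.5026 μm/a
  Cl⁻ term: 0.01025·13.8^0.27·exp(0.036·89+0.049·21.3) = 1.456
  sum: 0.5026 + 1.456 → r_corr = 1.959 μm/a
zinc: temperature factor f = -0.071·(11.3) = -0.8023
  SO₂ term: 0.0129·2.2^0.44·exp(0.046·89-0.8023) = 0.4907
  Cl⁻ term: 0.0175·13.8^0.57·exp(0.008·89+0.085·21.3) = 0.9734
  sum: 0.4907 + 0.9734 → r_corr = 1.464 μm/a
Ordering by μm/a: copper (1.96) > zinc (1.46)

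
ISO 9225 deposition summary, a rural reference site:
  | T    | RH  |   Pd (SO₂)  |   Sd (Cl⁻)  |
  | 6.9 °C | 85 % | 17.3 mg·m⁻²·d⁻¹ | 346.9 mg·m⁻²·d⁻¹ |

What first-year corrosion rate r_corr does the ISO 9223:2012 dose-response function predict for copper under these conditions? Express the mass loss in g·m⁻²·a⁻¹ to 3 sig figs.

copper: T≤10 °C ⇒ hinge +0.126·(6.9−10) = -0.3906
  sulphur-dioxide contribution → 1.134 μm/a
  chloride contribution → 1.487 μm/a
  total first-year rate 2.621 μm/a
Convert to mass loss: 2.621 μm/a × 8.96 g/cm³ = 23.48 g·m⁻²·a⁻¹

r_corr = 23.5 g·m⁻²·a⁻¹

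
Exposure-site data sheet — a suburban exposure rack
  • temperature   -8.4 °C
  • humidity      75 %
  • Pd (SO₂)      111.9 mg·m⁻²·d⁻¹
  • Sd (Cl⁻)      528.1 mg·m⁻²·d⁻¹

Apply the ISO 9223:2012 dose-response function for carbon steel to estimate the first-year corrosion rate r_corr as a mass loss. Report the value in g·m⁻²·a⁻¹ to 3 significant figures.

carbon steel: f(T) = +0.150·(T−10) [T≤10 °C] = -2.7600
  Pd branch = 1.77·Pd^0.52·e^(0.02·RH+f) = 5.837 μm/a
  Cl⁻ term: 0.102·528.1^0.62·exp(0.033·75+0.04·-8.4) = 42.23
  r_corr = 5.837 + 42.23 = 48.07 μm/a
Convert to mass loss: 48.07 μm/a × 7.85 g/cm³ = 377.3 g·m⁻²·a⁻¹

r_corr = 377 g·m⁻²·a⁻¹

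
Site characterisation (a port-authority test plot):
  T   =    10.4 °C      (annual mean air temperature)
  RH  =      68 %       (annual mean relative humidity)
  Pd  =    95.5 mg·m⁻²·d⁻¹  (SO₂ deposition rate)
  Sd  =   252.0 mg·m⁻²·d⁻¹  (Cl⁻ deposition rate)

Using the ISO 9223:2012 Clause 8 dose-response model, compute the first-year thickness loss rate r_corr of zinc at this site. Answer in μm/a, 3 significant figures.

r_corr = 3.83 μm/a

zinc: temperature factor f = -0.071·(0.4) = -0.0284
  Pd branch = 0.0129·Pd^0.44·e^(0.046·RH+f) = 2.128 μm/a
  Sd branch = 0.0175·Sd^0.57·e^(0.008·RH+0.085·T) = 1.706 μm/a
  sum: 2.128 + 1.706 → r_corr = 3.834 μm/a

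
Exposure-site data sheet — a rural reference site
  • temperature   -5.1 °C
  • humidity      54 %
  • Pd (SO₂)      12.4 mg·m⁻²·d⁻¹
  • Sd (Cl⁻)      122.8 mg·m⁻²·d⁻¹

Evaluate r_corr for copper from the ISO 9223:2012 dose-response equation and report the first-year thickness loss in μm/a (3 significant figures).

copper: f(T) = +0.126·(T−10) [T≤10 °C] = -1.9026
  SO₂ term: 0.0053·12.4^0.26·exp(0.059·54-1.9026) = 0.03681
  Cl⁻ term: 0.01025·122.8^0.27·exp(0.036·54+0.049·-5.1) = 0.2044
  sum: 0.03681 + 0.2044 → r_corr = 0.2412 μm/a

r_corr = 0.241 μm/a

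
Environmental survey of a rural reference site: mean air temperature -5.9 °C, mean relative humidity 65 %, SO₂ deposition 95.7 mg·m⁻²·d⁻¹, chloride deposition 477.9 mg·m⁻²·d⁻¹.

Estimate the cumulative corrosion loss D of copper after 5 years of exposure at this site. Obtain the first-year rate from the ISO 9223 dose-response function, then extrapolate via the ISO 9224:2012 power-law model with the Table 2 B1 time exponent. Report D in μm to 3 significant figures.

D(5) = 1.55 μm

copper: T≤10 °C ⇒ hinge +0.126·(-5.9−10) = -2.0034
  sulphur-dioxide contribution → 0.1083 μm/a
  chloride contribution → 0.4215 μm/a
  total first-year rate 0.5299 μm/a
Long-term exponent b (ISO 9224 Table 2, B1) = 0.667
  D(5) = 0.5299 × 5^0.667 = 0.5299 × 2.926 = 1.55 μm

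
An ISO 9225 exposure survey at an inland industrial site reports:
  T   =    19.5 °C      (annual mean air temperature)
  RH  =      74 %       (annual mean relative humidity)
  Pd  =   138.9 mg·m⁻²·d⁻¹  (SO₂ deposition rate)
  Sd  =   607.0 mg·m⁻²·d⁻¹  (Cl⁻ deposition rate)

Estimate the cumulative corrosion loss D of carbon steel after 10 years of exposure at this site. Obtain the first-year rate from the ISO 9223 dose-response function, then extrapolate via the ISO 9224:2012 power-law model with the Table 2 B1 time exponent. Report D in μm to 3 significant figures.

carbon steel: temperature factor f = -0.054·(9.5) = -0.5130
  SO₂ term: 1.77·138.9^0.52·exp(0.02·74-0.5130) = 60.55
  Cl⁻ term: 0.102·607.0^0.62·exp(0.033·74+0.04·19.5) = 136
  r_corr = 60.55 + 136 = 196.5 μm/a
Power-law: D(10) = r_corr · 10^0.523
  D(10) = 196.5 × 10^0.523 = 196.5 × 3.334 = 655.3 μm

D(10) = 655 μm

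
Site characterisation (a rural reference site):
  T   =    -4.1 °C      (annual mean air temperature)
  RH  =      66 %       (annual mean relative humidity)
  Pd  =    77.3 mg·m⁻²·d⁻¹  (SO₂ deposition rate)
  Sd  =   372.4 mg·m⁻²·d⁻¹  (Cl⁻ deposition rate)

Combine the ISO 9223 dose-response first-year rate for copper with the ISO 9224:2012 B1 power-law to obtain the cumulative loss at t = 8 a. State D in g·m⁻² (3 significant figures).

copper: T≤10 °C ⇒ hinge +0.126·(-4.1−10) = -1.7766
  Pd branch = 0.0053·Pd^0.26·e^(0.059·RH+f) = 0.1364 μm/a
  Sd branch = 0.01025·Sd^0.27·e^(0.036·RH+0.049·T) = 0.4462 μm/a
  sum: 0.1364 + 0.4462 → r_corr = 0.5826 μm/a
ISO 9224: D(t) = r_corr · t^b with b = 0.667 (copper, B1)
  D(8) = 0.5826 × 8^0.667 = 0.5826 × 4.003 = 2.332 μm
  Mass loss = 2.332 μm × 8.96 g/cm³ = 20.89 g·m⁻²

D(8) = 20.9 g·m⁻²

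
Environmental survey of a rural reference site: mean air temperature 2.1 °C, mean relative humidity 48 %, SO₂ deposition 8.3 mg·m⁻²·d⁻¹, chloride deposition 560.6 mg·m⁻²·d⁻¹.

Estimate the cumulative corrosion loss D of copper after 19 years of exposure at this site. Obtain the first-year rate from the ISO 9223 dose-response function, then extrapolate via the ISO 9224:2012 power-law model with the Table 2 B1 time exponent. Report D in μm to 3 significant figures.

copper: f(T) = +0.126·(T−10) [T≤10 °C] = -0.9954
  sulphur-dioxide contribution → 0.05766 μm/a
  chloride contribution → 0.3532 μm/a
  ⇒ r_corr(copper) = 0.4108 μm/a
Long-term exponent b (ISO 9224 Table 2, B1) = 0.667
  D(19) = 0.4108 × 19^0.667 = 0.4108 × 7.127 = 2.928 μm

D(19) = 2.93 μm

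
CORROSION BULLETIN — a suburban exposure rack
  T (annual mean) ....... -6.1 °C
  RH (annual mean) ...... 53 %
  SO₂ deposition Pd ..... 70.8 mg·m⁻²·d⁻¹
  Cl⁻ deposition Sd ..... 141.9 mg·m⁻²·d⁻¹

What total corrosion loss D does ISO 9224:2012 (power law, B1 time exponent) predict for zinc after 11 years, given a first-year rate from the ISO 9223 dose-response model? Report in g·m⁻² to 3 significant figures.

D(11) = 39.6 g·m⁻²

zinc: T≤10 °C ⇒ hinge +0.038·(-6.1−10) = -0.6118
  Pd branch = 0.0129·Pd^0.44·e^(0.046·RH+f) = 0.5221 μm/a
  Cl⁻ term: 0.0175·141.9^0.57·exp(0.008·53+0.085·-6.1) = 0.2683
  sum: 0.5221 + 0.2683 → r_corr = 0.7904 μm/a
ISO 9224: D(t) = r_corr · t^b with b = 0.813 (zinc, B1)
  D(11) = 0.7904 × 11^0.813 = 0.7904 × 7.025 = 5.552 μm
  Mass loss = 5.552 μm × 7.14 g/cm³ = 39.64 g·m⁻²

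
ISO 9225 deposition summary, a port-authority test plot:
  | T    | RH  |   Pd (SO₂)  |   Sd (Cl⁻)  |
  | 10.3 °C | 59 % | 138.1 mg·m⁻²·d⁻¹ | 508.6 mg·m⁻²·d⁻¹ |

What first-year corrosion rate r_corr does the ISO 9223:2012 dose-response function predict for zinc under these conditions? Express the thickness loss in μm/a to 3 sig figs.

zinc: temperature factor f = -0.071·(0.3) = -0.0213
  sulphur-dioxide contribution → 1.666 μm/a
  chloride contribution → 2.349 μm/a
  total first-year rate 4.015 μm/a

r_corr = 4.02 μm/a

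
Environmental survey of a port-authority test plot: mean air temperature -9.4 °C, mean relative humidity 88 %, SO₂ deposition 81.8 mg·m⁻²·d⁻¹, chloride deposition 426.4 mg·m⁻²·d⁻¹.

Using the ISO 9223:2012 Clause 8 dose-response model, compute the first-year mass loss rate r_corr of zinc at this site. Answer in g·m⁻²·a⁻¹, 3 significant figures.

zinc: temperature factor f = +0.038·(-19.4) = -0.7372
  Pd branch = 0.0129·Pd^0.44·e^(0.046·RH+f) = 2.455 μm/a
  Sd branch = 0.0175·Sd^0.57·e^(0.008·RH+0.085·T) = 0.5021 μm/a
  sum: 2.455 + 0.5021 → r_corr = 2.957 μm/a
Convert to mass loss: 2.957 μm/a × 7.14 g/cm³ = 21.11 g·m⁻²·a⁻¹

r_corr = 21.1 g·m⁻²·a⁻¹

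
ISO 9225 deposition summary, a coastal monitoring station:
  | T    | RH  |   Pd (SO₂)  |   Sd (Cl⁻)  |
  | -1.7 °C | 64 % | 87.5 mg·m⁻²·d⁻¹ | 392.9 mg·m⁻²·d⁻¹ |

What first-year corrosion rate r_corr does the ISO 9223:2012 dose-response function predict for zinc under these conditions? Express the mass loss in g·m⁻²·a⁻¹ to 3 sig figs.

zinc: T≤10 °C ⇒ hinge +0.038·(-1.7−10) = -0.4446
  sulphur-dioxide contribution → 1.123 μm/a
  chloride contribution → 0.761 μm/a
  ⇒ r_corr(zinc) = 1.884 μm/a
Convert to mass loss: 1.884 μm/a × 7.14 g/cm³ = 13.45 g·m⁻²·a⁻¹

r_corr = 13.5 g·m⁻²·a⁻¹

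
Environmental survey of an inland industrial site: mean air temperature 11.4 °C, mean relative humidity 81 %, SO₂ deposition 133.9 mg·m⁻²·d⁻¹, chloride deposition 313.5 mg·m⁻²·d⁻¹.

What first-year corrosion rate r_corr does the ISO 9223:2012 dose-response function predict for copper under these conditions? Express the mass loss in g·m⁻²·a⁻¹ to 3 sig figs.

r_corr = 32.0 g·m⁻²·a⁻¹

copper: temperature factor f = -0.080·(1.4) = -0.1120
  SO₂ term: 0.0053·133.9^0.26·exp(0.059·81-0.1120) = 2.014
  Sd branch = 0.01025·Sd^0.27·e^(0.036·RH+0.049·T) = 1.562 μm/a
  sum: 2.014 + 1.562 → r_corr = 3.576 μm/a
Convert to mass loss: 3.576 μm/a × 8.96 g/cm³ = 32.04 g·m⁻²·a⁻¹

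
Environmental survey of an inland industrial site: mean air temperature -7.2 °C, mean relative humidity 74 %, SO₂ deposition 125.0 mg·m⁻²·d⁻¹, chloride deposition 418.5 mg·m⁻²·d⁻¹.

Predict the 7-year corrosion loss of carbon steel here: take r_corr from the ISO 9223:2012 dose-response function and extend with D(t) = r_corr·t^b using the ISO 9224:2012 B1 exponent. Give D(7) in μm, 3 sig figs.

D(7) = 123 μm

carbon steel: temperature factor f = +0.150·(-17.2) = -2.5800
  SO₂ term: 1.77·125.0^0.52·exp(0.02·74-2.5800) = 7.255
  Sd branch = 0.102·Sd^0.62·e^(0.033·RH+0.04·T) = 37.11 μm/a
  r_corr = 7.255 + 37.11 = 44.37 μm/a
Power-law: D(7) = r_corr · 7^0.523
  D(7) = 44.37 × 7^0.523 = 44.37 × 2.767 = 122.8 μm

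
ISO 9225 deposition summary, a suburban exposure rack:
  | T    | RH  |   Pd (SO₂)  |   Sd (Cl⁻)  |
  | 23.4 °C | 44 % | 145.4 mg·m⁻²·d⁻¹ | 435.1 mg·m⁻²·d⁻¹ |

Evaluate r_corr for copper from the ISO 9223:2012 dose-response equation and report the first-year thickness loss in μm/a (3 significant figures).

r_corr = 0.900 μm/a

copper: f(T) = -0.080·(T−10) [T>10 °C] = -1.0720
  Pd branch = 0.0053·Pd^0.26·e^(0.059·RH+f) = 0.0888 μm/a
  Cl⁻ term: 0.01025·435.1^0.27·exp(0.036·44+0.049·23.4) = 0.811
  r_corr = 0.0888 + 0.811 = 0.8998 μm/a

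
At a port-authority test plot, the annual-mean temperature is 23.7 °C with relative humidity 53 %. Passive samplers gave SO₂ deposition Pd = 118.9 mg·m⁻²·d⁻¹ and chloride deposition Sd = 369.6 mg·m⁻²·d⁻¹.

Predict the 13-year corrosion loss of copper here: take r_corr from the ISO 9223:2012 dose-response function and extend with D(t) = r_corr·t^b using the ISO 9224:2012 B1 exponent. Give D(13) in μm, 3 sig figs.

D(13) = 6.80 μm

copper: temperature factor f = -0.080·(13.7) = -1.0960
  sulphur-dioxide contribution → 0.1399 μm/a
  chloride contribution → 1.089 μm/a
  ⇒ r_corr(copper) = 1.229 μm/a
ISO 9224: D(t) = r_corr · t^b with b = 0.667 (copper, B1)
  D(13) = 1.229 × 13^0.667 = 1.229 × 5.534 = 6.8 μm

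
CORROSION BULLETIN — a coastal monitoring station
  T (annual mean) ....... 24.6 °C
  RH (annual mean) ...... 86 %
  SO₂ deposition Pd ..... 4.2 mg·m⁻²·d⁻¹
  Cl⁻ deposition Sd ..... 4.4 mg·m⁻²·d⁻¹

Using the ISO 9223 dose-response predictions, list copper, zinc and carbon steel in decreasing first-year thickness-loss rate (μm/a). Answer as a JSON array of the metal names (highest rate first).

copper: f(T) = -0.080·(T−10) [T>10 °C] = -1.1680
  SO₂ term: 0.0053·4.2^0.26·exp(0.059·86-1.1680) = 0.3825
  Cl⁻ term: 0.01025·4.4^0.27·exp(0.036·86+0.049·24.6) = 1.129
  r_corr = 0.3825 + 1.129 = 1.511 μm/a
zinc: temperature factor f = -0.071·(14.6) = -1.0366
  Pd branch = 0.0129·Pd^0.44·e^(0.046·RH+f) = 0.4495 μm/a
  Sd branch = 0.0175·Sd^0.57·e^(0.008·RH+0.085·T) = 0.6557 μm/a
  sum: 0.4495 + 0.6557 → r_corr = 1.105 μm/a
carbon steel: f(T) = -0.054·(T−10) [T>10 °C] = -0.7884
  SO₂ term: 1.77·4.2^0.52·exp(0.02·86-0.7884) = 9.477
  Sd branch = 0.102·Sd^0.62·e^(0.033·RH+0.04·T) = 11.68 μm/a
  sum: 9.477 + 11.68 → r_corr = 21.16 μm/a
Ordering by μm/a: carbon steel (21.2) > copper (1.51) > zinc (1.11)

["carbon steel", "copper", "zinc"]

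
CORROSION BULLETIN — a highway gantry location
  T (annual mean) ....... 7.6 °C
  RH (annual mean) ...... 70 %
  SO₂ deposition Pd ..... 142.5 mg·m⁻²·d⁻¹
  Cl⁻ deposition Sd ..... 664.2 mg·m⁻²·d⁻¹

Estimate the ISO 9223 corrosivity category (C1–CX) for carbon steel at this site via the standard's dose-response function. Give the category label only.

C5

carbon steel: temperature factor f = +0.150·(-2.4) = -0.3600
  Pd branch = 1.77·Pd^0.52·e^(0.02·RH+f) = 66.01 μm/a
  Cl⁻ term: 0.102·664.2^0.62·exp(0.033·70+0.04·7.6) = 78.28
  sum: 66.01 + 78.28 → r_corr = 144.3 μm/a
Category bounds: 80…200 μm/a bracket r_corr ⇒ C5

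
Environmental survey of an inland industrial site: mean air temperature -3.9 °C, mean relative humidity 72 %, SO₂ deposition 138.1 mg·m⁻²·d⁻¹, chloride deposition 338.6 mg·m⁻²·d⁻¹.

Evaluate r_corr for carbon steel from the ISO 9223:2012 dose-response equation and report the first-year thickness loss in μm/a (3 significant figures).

r_corr = 46.8 μm/a

carbon steel: temperature factor f = +0.150·(-13.9) = -2.0850
  sulphur-dioxide contribution → 12.04 μm/a
  chloride contribution → 34.76 μm/a
  total first-year rate 46.81 μm/a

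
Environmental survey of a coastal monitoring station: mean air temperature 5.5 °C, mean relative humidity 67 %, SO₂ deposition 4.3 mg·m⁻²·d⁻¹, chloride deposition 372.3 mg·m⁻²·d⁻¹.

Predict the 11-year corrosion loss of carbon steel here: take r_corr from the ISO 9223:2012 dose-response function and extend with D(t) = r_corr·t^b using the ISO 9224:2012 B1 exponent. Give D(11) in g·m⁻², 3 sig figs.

D(11) = 1.45e+03 g·m⁻²

carbon steel: f(T) = +0.150·(T−10) [T≤10 °C] = -0.6750
  SO₂ term: 1.77·4.3^0.52·exp(0.02·67-0.6750) = 7.348
  Sd branch = 0.102·Sd^0.62·e^(0.033·RH+0.04·T) = 45.53 μm/a
  sum: 7.348 + 45.53 → r_corr = 52.88 μm/a
ISO 9224: D(t) = r_corr · t^b with b = 0.523 (carbon steel, B1)
  D(11) = 52.88 × 11^0.523 = 52.88 × 3.505 = 185.3 μm
  Mass loss = 185.3 μm × 7.85 g/cm³ = 1455 g·m⁻²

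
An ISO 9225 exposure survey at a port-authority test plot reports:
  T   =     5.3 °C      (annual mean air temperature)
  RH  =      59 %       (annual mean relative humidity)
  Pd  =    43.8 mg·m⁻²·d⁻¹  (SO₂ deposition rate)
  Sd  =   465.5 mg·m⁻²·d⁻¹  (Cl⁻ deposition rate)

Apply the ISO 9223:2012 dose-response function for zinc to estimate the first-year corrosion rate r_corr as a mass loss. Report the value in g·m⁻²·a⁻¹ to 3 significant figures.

zinc: f(T) = +0.038·(T−10) [T≤10 °C] = -0.1786
  SO₂ term: 0.0129·43.8^0.44·exp(0.046·59-0.1786) = 0.8589
  Sd branch = 0.0175·Sd^0.57·e^(0.008·RH+0.085·T) = 1.46 μm/a
  sum: 0.8589 + 1.46 → r_corr = 2.319 μm/a
Convert to mass loss: 2.319 μm/a × 7.14 g/cm³ = 16.56 g·m⁻²·a⁻¹

r_corr = 16.6 g·m⁻²·a⁻¹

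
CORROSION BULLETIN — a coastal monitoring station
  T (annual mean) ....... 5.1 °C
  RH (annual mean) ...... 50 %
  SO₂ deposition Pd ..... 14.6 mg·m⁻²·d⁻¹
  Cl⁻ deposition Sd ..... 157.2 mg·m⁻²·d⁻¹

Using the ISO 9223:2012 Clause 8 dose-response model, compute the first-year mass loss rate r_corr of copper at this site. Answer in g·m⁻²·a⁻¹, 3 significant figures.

r_corr = 3.78 g·m⁻²·a⁻¹

copper: f(T) = +0.126·(T−10) [T≤10 °C] = -0.6174
  SO₂ term: 0.0053·14.6^0.26·exp(0.059·50-0.6174) = 0.1097
  Cl⁻ term: 0.01025·157.2^0.27·exp(0.036·50+0.049·5.1) = 0.3119
  sum: 0.1097 + 0.3119 → r_corr = 0.4216 μm/a
Convert to mass loss: 0.4216 μm/a × 8.96 g/cm³ = 3.777 g·m⁻²·a⁻¹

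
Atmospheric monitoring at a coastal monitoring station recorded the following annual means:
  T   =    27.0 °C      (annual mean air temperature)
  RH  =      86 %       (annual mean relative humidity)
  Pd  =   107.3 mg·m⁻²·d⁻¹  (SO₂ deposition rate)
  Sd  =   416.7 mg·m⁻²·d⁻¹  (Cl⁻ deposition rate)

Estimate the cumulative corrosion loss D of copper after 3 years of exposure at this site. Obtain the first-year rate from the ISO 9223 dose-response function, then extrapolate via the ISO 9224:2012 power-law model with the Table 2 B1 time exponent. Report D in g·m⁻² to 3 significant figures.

copper: f(T) = -0.080·(T−10) [T>10 °C] = -1.3600
  SO₂ term: 0.0053·107.3^0.26·exp(0.059·86-1.3600) = 0.7332
  Cl⁻ term: 0.01025·416.7^0.27·exp(0.036·86+0.049·27.0) = 4.337
  r_corr = 0.7332 + 4.337 = 5.071 μm/a
Long-term exponent b (ISO 9224 Table 2, B1) = 0.667
  D(3) = 5.071 × 3^0.667 = 5.071 × 2.081 = 10.55 μm
  Mass loss = 10.55 μm × 8.96 g/cm³ = 94.54 g·m⁻²

D(3) = 94.5 g·m⁻²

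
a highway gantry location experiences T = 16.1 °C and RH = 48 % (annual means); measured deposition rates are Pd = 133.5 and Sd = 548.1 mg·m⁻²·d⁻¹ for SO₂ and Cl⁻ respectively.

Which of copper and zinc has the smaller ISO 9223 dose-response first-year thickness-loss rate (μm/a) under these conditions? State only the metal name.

copper

copper: T>10 °C ⇒ hinge -0.080·(16.1−10) = -0.4880
  SO₂ term: 0.0053·133.5^0.26·exp(0.059·48-0.4880) = 0.1972
  Sd branch = 0.01025·Sd^0.27·e^(0.036·RH+0.049·T) = 0.6971 μm/a
  r_corr = 0.1972 + 0.6971 = 0.8943 μm/a
zinc: T>10 °C ⇒ hinge -0.071·(16.1−10) = -0.4331
  Pd branch = 0.0129·Pd^0.44·e^(0.046·RH+f) = 0.6556 μm/a
  Cl⁻ term: 0.0175·548.1^0.57·exp(0.008·48+0.085·16.1) = 3.675
  r_corr = 0.6556 + 3.675 = 4.331 μm/a
Ordering by μm/a: zinc (4.33) > copper (0.894)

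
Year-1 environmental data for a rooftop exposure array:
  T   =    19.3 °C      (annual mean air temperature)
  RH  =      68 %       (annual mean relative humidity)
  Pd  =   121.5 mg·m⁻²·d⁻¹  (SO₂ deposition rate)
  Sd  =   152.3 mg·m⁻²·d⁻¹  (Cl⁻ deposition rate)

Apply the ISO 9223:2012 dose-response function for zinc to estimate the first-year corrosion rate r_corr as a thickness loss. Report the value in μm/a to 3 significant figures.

zinc: T>10 °C ⇒ hinge -0.071·(19.3−10) = -0.6603
  sulphur-dioxide contribution → 1.258 μm/a
  chloride contribution → 2.728 μm/a
  ⇒ r_corr(zinc) = 3.986 μm/a

r_corr = 3.99 μm/a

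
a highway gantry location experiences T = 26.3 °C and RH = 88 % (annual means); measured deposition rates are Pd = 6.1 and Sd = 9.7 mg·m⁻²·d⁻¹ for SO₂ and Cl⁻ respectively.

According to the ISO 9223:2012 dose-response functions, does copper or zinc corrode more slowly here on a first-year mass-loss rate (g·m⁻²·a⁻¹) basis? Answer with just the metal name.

zinc

copper: temperature factor f = -0.080·(16.3) = -1.3040
  SO₂ term: 0.0053·6.1^0.26·exp(0.059·88-1.3040) = 0.414
  Sd branch = 0.01025·Sd^0.27·e^(0.036·RH+0.049·T) = 1.632 μm/a
  r_corr = 0.414 + 1.632 = 2.046 μm/a
  mass loss = 2.046 μm/a × 8.96 g/cm³ = 18.33 g·m⁻²·a⁻¹
zinc: T>10 °C ⇒ hinge -0.071·(26.3−10) = -1.1573
  SO₂ term: 0.0129·6.1^0.44·exp(0.046·88-1.1573) = 0.5147
  Cl⁻ term: 0.0175·9.7^0.57·exp(0.008·88+0.085·26.3) = 1.208
  sum: 0.5147 + 1.208 → r_corr = 1.723 μm/a
  mass loss = 1.723 μm/a × 7.14 g/cm³ = 12.3 g·m⁻²·a⁻¹
Ordering by g·m⁻²·a⁻¹: copper (18.3) > zinc (12.3)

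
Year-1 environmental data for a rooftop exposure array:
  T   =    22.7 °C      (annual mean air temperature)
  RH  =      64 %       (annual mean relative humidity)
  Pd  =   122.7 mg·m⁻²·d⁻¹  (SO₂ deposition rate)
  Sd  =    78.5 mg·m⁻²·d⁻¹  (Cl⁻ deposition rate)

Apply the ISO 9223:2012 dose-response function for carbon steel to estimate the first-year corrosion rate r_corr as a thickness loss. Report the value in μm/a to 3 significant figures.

carbon steel: f(T) = -0.054·(T−10) [T>10 °C] = -0.6858
  SO₂ term: 1.77·122.7^0.52·exp(0.02·64-0.6858) = 39.1
  Sd branch = 0.102·Sd^0.62·e^(0.033·RH+0.04·T) = 31.26 μm/a
  sum: 39.1 + 31.26 → r_corr = 70.36 μm/a

r_corr = 70.4 μm/a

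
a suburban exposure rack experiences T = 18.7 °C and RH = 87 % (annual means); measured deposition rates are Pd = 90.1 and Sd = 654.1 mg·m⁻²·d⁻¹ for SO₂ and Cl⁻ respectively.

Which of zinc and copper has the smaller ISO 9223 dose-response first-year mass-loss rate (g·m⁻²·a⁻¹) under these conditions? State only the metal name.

zinc: temperature factor f = -0.071·(8.7) = -0.6177
  SO₂ term: 0.0129·90.1^0.44·exp(0.046·87-0.6177) = 2.757
  Sd branch = 0.0175·Sd^0.57·e^(0.008·RH+0.085·T) = 6.927 μm/a
  sum: 2.757 + 6.927 → r_corr = 9.684 μm/a
  mass loss = 9.684 μm/a × 7.14 g/cm³ = 69.14 g·m⁻²·a⁻¹
copper: f(T) = -0.080·(T−10) [T>10 °C] = -0.6960
  SO₂ term: 0.0053·90.1^0.26·exp(0.059·87-0.6960) = 1.444
  Cl⁻ term: 0.01025·654.1^0.27·exp(0.036·87+0.049·18.7) = 3.381
  sum: 1.444 + 3.381 → r_corr = 4.825 μm/a
  mass loss = 4.825 μm/a × 8.96 g/cm³ = 43.23 g·m⁻²·a⁻¹
Ordering by g·m⁻²·a⁻¹: zinc (69.1) > copper (43.2)

copper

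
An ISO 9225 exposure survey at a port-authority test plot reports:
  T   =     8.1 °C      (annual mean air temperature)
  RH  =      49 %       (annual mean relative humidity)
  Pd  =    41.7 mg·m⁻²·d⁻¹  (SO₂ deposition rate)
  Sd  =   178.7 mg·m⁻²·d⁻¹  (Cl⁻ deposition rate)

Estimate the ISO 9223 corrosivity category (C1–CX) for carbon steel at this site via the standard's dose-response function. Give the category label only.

C3

carbon steel: temperature factor f = +0.150·(-1.9) = -0.2850
  Pd branch = 1.77·Pd^0.52·e^(0.02·RH+f) = 24.68 μm/a
  Cl⁻ term: 0.102·178.7^0.62·exp(0.033·49+0.04·8.1) = 17.7
  r_corr = 24.68 + 17.7 = 42.37 μm/a
Category bounds: 25…50 μm/a bracket r_corr ⇒ C3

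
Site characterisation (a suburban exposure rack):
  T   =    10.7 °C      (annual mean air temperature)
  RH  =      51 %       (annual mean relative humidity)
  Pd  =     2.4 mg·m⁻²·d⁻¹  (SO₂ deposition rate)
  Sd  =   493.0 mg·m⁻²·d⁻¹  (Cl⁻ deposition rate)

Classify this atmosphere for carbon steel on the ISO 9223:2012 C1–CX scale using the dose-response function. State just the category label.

C3

carbon steel: T>10 °C ⇒ hinge -0.054·(10.7−10) = -0.0378
  SO₂ term: 1.77·2.4^0.52·exp(0.02·51-0.0378) = 7.452
  Cl⁻ term: 0.102·493.0^0.62·exp(0.033·51+0.04·10.7) = 39.35
  r_corr = 7.452 + 39.35 = 46.8 μm/a
ISO 9223 Table 2 (carbon steel): 25 < 46.8 ≤ 50 μm/a ⇒ C3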